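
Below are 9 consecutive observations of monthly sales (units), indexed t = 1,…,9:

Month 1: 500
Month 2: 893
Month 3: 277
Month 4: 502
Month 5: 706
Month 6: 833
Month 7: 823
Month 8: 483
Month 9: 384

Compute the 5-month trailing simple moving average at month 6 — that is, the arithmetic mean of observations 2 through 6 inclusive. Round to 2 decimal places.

Sum of periods 2–6: 893 + 277 + 502 + 706 + 833 = 3211
Divide by 5: 3211 / 5 = 642.20

642.20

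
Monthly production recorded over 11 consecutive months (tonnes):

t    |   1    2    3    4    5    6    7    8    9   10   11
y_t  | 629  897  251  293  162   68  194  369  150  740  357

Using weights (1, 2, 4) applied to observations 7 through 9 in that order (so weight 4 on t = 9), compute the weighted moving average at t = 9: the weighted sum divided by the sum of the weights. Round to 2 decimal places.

Weighted sum: 1·194 + 2·369 + 4·150 = 194 + 738 + 600 = 1532
Weight total: 1 + 2 + 4 = 7
WMA = 1532 / 7 = 218.86

218.86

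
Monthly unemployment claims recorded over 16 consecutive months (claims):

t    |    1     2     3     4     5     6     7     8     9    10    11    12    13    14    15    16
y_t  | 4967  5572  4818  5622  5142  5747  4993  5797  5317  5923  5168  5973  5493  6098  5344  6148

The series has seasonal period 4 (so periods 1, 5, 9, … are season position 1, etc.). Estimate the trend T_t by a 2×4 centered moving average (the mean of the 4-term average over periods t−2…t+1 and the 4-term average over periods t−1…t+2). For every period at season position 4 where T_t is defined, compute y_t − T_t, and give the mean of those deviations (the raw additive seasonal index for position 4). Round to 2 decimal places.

Season position 4 occurs at t = 4, 8, 12 (where T_t is defined).
t=4: T_4 = 5310.3750; y_4 − T_4 = 5622 − 5310.3750 = 311.6250
t=8: T_8 = 5485.5000; y_8 − T_8 = 5797 − 5485.5000 = 311.5000
t=12: T_12 = 5661.1250; y_12 − T_12 = 5973 − 5661.1250 = 311.8750
Mean deviation: (311.6250 + 311.5000 + 311.8750) / 3 = 311.67

311.67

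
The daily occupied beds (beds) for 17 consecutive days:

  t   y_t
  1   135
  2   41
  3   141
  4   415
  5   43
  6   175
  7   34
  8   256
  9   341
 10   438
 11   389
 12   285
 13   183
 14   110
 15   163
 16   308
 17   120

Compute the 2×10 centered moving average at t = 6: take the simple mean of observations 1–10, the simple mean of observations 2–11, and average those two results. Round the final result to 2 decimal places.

Sum over 1–10: 135 + 41 + 141 + 415 + 43 + 175 + 34 + 256 + 341 + 438 = 2019
Sum over 2–11: 41 + 141 + 415 + 43 + 175 + 34 + 256 + 341 + 438 + 389 = 2273
CMA at t=6 = (2019 + 2273) / (2·10) = 4292 / 20 = 214.60

214.60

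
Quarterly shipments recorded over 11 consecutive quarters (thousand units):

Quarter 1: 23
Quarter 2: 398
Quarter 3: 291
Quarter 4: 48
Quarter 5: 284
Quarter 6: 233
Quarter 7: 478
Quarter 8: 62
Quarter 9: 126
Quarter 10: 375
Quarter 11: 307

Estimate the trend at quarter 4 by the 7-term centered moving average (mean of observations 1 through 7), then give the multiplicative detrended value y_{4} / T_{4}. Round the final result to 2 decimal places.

0.19

Trend T_4 = (23 + 398 + 291 + 48 + 284 + 233 + 478) / 7 = 1755/7 = 250.7143
Ratio to trend: 48 / 250.7143 = 0.19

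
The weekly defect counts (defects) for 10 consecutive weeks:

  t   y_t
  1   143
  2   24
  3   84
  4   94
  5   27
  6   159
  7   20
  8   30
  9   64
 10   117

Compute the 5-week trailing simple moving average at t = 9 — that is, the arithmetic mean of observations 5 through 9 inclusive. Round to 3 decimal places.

60.000

Sum of periods 5–9: 27 + 159 + 20 + 30 + 64 = 300
Divide by 5: 300 / 5 = 60.000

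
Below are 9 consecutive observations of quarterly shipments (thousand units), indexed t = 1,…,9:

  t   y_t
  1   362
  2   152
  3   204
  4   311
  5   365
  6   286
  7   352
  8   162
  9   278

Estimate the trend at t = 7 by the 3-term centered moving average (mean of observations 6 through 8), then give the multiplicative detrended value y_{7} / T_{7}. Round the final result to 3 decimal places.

1.320

Trend T_7 = (286 + 352 + 162) / 3 = 800/3 = 266.66667
Ratio to trend: 352 / 266.66667 = 1.320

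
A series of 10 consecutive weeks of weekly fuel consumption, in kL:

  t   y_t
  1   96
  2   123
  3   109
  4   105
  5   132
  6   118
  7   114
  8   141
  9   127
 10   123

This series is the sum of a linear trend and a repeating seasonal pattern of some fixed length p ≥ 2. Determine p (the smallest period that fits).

3

First differences y_{t+1} − y_t: 27, -14, -4, 27, -14, -4, 27, -14, …
The difference pattern repeats every 3 terms and not for any smaller step, so p = 3.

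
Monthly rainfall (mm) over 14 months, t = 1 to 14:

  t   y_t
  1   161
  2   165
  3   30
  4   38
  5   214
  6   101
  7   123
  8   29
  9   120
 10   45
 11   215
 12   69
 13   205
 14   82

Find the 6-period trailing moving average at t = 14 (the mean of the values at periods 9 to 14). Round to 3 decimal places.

122.667

Sum of periods 9–14: 120 + 45 + 215 + 69 + 205 + 82 = 736
Divide by 6: 736 / 6 = 122.667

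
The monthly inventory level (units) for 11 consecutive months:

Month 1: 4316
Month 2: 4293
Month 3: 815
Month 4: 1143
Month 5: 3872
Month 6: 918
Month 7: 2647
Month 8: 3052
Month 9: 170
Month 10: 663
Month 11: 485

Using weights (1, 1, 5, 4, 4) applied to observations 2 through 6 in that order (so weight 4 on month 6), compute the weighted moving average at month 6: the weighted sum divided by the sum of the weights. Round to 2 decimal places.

Weighted sum: 1·4293 + 1·815 + 5·1143 + 4·3872 + 4·918 = 4293 + 815 + 5715 + 15488 + 3672 = 29983
Weight total: 1 + 1 + 5 + 4 + 4 = 15
WMA = 29983 / 15 = 1998.87

1998.87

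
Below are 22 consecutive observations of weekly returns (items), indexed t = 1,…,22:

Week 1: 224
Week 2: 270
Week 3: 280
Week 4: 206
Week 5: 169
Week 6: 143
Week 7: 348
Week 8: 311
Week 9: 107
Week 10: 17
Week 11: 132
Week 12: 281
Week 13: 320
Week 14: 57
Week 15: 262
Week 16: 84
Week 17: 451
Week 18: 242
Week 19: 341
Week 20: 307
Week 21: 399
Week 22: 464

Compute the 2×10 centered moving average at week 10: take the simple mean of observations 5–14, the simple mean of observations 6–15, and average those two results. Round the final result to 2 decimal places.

193.15

Sum over 5–14: 169 + 143 + 348 + 311 + 107 + 17 + 132 + 281 + 320 + 57 = 1885
Sum over 6–15: 143 + 348 + 311 + 107 + 17 + 132 + 281 + 320 + 57 + 262 = 1978
CMA at t=10 = (1885 + 1978) / (2·10) = 3863 / 20 = 193.15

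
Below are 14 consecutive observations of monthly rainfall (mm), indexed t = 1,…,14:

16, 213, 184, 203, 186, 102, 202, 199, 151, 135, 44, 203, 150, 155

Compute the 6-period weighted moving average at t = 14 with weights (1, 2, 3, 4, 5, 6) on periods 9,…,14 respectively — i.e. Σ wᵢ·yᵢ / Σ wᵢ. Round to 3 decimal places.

Weighted sum: 1·151 + 2·135 + 3·44 + 4·203 + 5·150 + 6·155 = 151 + 270 + 132 + 812 + 750 + 930 = 3045
Weight total: 1 + 2 + 3 + 4 + 5 + 6 = 21
WMA = 3045 / 21 = 145.000

145.000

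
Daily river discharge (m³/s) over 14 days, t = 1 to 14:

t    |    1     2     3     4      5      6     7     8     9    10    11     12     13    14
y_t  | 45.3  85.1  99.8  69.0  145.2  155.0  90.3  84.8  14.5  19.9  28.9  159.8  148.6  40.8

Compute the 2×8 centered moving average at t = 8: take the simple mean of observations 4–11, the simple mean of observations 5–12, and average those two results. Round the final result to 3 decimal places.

81.625

Sum over 4–11: 69.0 + 145.2 + 155.0 + 90.3 + 84.8 + 14.5 + 19.9 + 28.9 = 607.6
Sum over 5–12: 145.2 + 155.0 + 90.3 + 84.8 + 14.5 + 19.9 + 28.9 + 159.8 = 698.4
CMA at t=8 = (607.6 + 698.4) / (2·8) = 1306.0 / 16 = 81.625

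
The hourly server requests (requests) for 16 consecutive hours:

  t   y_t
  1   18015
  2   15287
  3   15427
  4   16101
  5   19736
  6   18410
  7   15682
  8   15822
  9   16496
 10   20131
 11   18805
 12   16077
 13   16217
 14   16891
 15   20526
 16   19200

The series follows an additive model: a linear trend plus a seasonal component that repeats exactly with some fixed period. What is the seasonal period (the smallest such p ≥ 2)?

5

First differences y_{t+1} − y_t: -2728, 140, 674, 3635, -1326, -2728, 140, 674, 3635, -1326, -2728, 140, …
The difference pattern repeats every 5 terms and not for any smaller step, so p = 5.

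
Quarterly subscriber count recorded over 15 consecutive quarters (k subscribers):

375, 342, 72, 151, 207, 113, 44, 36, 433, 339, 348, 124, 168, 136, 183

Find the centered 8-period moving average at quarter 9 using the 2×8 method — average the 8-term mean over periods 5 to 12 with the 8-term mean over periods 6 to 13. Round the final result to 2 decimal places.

Sum over 5–12: 207 + 113 + 44 + 36 + 433 + 339 + 348 + 124 = 1644
Sum over 6–13: 113 + 44 + 36 + 433 + 339 + 348 + 124 + 168 = 1605
CMA at t=9 = (1644 + 1605) / (2·8) = 3249 / 16 = 203.06

203.06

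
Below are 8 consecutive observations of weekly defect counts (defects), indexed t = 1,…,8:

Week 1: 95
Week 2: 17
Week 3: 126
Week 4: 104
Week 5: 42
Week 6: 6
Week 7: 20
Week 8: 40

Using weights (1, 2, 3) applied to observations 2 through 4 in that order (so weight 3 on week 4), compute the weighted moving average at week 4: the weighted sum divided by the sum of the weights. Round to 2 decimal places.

Weighted sum: 1·17 + 2·126 + 3·104 = 17 + 252 + 312 = 581
Weight total: 1 + 2 + 3 = 6
WMA = 581 / 6 = 96.83

96.83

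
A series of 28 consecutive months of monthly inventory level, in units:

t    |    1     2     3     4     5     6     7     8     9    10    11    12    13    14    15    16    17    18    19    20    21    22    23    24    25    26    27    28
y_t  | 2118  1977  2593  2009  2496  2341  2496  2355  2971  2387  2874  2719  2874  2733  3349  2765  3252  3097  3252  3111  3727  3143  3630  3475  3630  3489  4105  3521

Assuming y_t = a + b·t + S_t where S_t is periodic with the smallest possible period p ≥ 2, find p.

First differences y_{t+1} − y_t: -141, 616, -584, 487, -155, 155, -141, 616, -584, 487, -155, 155, -141, 616, …
The difference pattern repeats every 6 terms and not for any smaller step, so p = 6.

6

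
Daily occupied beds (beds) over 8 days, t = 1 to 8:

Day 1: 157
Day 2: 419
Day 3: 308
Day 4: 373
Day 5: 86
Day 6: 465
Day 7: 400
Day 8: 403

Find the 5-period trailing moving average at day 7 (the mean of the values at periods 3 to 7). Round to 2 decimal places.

326.40

Sum of periods 3–7: 308 + 373 + 86 + 465 + 400 = 1632
Divide by 5: 1632 / 5 = 326.40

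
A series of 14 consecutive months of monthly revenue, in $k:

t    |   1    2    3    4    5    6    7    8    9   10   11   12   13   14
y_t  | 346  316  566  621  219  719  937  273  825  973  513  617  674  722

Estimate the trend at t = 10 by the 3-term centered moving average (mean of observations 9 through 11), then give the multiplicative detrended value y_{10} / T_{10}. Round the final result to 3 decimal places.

Trend T_10 = (825 + 973 + 513) / 3 = 2311/3 = 770.33333
Ratio to trend: 973 / 770.33333 = 1.263

1.263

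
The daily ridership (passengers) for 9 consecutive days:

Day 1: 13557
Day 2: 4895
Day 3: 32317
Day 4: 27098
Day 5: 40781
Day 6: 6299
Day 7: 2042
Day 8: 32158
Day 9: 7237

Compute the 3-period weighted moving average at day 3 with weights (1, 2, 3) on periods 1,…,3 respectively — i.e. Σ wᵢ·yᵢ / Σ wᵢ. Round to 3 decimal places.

Weighted sum: 1·13557 + 2·4895 + 3·32317 = 13557 + 9790 + 96951 = 120298
Weight total: 1 + 2 + 3 = 6
WMA = 120298 / 6 = 20049.667

20049.667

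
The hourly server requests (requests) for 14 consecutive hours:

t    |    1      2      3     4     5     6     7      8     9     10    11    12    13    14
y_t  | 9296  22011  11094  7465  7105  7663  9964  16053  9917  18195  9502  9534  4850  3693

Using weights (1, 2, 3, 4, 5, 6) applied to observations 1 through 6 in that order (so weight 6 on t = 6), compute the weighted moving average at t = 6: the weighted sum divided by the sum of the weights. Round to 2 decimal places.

Weighted sum: 1·9296 + 2·22011 + 3·11094 + 4·7465 + 5·7105 + 6·7663 = 9296 + 44022 + 33282 + 29860 + 35525 + 45978 = 197963
Weight total: 1 + 2 + 3 + 4 + 5 + 6 = 21
WMA = 197963 / 21 = 9426.81

9426.81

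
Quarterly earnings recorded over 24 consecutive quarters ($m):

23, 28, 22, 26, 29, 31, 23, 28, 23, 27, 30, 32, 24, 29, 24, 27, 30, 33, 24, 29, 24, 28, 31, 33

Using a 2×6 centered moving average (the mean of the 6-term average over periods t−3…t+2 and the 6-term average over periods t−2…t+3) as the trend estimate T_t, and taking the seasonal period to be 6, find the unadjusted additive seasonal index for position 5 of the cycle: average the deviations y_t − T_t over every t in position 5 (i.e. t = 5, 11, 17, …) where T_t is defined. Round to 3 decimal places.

2.417

Season position 5 occurs at t = 5, 11, 17 (where T_t is defined).
t=5: T_5 = 26.50000; y_5 − T_5 = 29 − 26.50000 = 2.50000
t=11: T_11 = 27.41667; y_11 − T_11 = 30 − 27.41667 = 2.58333
t=17: T_17 = 27.83333; y_17 − T_17 = 30 − 27.83333 = 2.16667
Mean deviation: (2.50000 + 2.58333 + 2.16667) / 3 = 2.417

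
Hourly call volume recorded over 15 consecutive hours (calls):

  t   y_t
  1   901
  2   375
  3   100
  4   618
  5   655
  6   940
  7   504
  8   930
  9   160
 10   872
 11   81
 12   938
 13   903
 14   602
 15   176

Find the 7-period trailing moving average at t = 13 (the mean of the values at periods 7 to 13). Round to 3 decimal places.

626.857

Sum of periods 7–13: 504 + 930 + 160 + 872 + 81 + 938 + 903 = 4388
Divide by 7: 4388 / 7 = 626.857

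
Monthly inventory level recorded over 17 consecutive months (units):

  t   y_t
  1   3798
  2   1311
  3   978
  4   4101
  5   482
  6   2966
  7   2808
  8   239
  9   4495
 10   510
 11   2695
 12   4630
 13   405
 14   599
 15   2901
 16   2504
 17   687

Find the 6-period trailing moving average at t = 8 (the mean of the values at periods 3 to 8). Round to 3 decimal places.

1929.000

Sum of periods 3–8: 978 + 4101 + 482 + 2966 + 2808 + 239 = 11574
Divide by 6: 11574 / 6 = 1929.000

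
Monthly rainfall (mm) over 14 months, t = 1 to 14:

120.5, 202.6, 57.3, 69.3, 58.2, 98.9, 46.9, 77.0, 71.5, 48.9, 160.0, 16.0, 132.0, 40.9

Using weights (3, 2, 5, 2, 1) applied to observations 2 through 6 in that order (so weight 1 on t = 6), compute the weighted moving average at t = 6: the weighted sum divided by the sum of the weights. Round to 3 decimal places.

98.785

Weighted sum: 3·202.6 + 2·57.3 + 5·69.3 + 2·58.2 + 1·98.9 = 607.8 + 114.6 + 346.5 + 116.4 + 98.9 = 1284.2
Weight total: 3 + 2 + 5 + 2 + 1 = 13
WMA = 1284.2 / 13 = 98.785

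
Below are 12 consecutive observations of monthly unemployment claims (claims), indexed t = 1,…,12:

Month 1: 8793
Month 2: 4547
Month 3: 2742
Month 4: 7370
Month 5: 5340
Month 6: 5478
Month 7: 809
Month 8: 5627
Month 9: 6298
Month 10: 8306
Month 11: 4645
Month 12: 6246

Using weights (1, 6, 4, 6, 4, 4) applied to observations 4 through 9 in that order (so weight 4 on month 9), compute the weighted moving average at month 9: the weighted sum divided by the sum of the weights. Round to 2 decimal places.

4555.04

Weighted sum: 1·7370 + 6·5340 + 4·5478 + 6·809 + 4·5627 + 4·6298 = 7370 + 32040 + 21912 + 4854 + 22508 + 25192 = 113876
Weight total: 1 + 6 + 4 + 6 + 4 + 4 = 25
WMA = 113876 / 25 = 4555.04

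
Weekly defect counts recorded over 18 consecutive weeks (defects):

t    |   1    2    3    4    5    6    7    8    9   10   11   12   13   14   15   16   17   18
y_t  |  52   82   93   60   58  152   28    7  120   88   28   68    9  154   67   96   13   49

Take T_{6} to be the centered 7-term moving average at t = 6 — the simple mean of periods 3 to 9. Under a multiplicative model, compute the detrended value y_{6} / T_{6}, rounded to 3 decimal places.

Trend T_6 = (93 + 60 + 58 + 152 + 28 + 7 + 120) / 7 = 518/7 = 74.00000
Ratio to trend: 152 / 74.00000 = 2.054

2.054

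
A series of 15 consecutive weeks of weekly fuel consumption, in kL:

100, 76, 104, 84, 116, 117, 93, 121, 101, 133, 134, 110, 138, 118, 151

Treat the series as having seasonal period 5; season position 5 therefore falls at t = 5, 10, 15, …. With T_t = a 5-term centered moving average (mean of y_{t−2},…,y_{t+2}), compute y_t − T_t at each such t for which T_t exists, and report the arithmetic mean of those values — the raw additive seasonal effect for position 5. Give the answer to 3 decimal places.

Season position 5 occurs at t = 5, 10 (where T_t is defined).
t=5: T_5 = 102.80000; y_5 − T_5 = 116 − 102.80000 = 13.20000
t=10: T_10 = 119.80000; y_10 − T_10 = 133 − 119.80000 = 13.20000
Mean deviation: (13.20000 + 13.20000) / 2 = 13.200

13.200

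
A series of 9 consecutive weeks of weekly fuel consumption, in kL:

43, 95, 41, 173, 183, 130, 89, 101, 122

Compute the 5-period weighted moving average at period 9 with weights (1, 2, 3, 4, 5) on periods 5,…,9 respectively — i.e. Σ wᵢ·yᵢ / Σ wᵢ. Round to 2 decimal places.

Weighted sum: 1·183 + 2·130 + 3·89 + 4·101 + 5·122 = 183 + 260 + 267 + 404 + 610 = 1724
Weight total: 1 + 2 + 3 + 4 + 5 = 15
WMA = 1724 / 15 = 114.93

114.93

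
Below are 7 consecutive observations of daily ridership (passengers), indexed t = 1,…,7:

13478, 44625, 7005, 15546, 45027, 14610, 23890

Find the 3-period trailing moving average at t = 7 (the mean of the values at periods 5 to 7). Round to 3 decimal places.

27842.333

Sum of periods 5–7: 45027 + 14610 + 23890 = 83527
Divide by 3: 83527 / 3 = 27842.333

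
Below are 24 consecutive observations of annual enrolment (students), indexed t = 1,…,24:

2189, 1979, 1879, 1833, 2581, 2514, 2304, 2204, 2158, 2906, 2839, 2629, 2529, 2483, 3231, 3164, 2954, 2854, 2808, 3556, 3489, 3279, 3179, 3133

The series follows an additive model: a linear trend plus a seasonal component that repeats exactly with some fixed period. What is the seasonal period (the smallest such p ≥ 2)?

First differences y_{t+1} − y_t: -210, -100, -46, 748, -67, -210, -100, -46, 748, -67, -210, -100, …
The difference pattern repeats every 5 terms and not for any smaller step, so p = 5.

5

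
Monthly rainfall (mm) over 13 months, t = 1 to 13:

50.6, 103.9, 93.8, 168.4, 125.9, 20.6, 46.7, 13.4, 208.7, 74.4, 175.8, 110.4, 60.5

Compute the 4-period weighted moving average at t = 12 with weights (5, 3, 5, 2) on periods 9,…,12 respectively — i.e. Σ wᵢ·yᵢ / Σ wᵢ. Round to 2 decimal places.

Weighted sum: 5·208.7 + 3·74.4 + 5·175.8 + 2·110.4 = 1043.5 + 223.2 + 879.0 + 220.8 = 2366.5
Weight total: 5 + 3 + 5 + 2 = 15
WMA = 2366.5 / 15 = 157.77

157.77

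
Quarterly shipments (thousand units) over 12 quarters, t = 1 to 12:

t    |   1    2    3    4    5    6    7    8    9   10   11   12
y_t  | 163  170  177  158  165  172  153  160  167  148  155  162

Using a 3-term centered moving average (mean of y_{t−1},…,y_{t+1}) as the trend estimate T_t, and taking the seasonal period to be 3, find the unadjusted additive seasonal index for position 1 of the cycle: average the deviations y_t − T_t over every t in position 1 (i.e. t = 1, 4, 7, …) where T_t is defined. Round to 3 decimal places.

Season position 1 occurs at t = 4, 7, 10 (where T_t is defined).
t=4: T_4 = 166.66667; y_4 − T_4 = 158 − 166.66667 = -8.66667
t=7: T_7 = 161.66667; y_7 − T_7 = 153 − 161.66667 = -8.66667
t=10: T_10 = 156.66667; y_10 − T_10 = 148 − 156.66667 = -8.66667
Mean deviation: (-8.66667 + -8.66667 + -8.66667) / 3 = -8.667

-8.667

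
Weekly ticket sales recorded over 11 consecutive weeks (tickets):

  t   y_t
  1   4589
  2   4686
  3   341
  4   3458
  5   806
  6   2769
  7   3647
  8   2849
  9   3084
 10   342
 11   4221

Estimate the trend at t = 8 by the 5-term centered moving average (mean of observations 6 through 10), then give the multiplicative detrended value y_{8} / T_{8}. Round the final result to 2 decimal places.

1.12

Trend T_8 = (2769 + 3647 + 2849 + 3084 + 342) / 5 = 12691/5 = 2538.2000
Ratio to trend: 2849 / 2538.2000 = 1.12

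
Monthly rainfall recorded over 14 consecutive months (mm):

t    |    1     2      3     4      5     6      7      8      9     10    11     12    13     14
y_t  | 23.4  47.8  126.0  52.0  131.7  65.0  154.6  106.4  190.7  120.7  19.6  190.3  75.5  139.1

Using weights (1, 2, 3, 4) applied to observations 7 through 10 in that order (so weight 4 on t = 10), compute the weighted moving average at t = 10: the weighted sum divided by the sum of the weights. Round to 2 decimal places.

142.23

Weighted sum: 1·154.6 + 2·106.4 + 3·190.7 + 4·120.7 = 154.6 + 212.8 + 572.1 + 482.8 = 1422.3
Weight total: 1 + 2 + 3 + 4 = 10
WMA = 1422.3 / 10 = 142.23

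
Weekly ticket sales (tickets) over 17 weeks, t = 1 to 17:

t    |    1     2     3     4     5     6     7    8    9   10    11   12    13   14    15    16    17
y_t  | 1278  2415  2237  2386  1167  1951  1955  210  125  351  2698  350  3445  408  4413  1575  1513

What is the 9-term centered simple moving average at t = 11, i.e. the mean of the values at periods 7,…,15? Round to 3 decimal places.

1550.556

Sum of periods 7–15: 1955 + 210 + 125 + 351 + 2698 + 350 + 3445 + 408 + 4413 = 13955
Divide by 9: 13955 / 9 = 1550.556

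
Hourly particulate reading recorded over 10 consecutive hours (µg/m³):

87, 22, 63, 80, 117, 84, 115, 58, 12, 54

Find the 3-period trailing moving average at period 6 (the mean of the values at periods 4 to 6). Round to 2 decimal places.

Sum of periods 4–6: 80 + 117 + 84 = 281
Divide by 3: 281 / 3 = 93.67

93.67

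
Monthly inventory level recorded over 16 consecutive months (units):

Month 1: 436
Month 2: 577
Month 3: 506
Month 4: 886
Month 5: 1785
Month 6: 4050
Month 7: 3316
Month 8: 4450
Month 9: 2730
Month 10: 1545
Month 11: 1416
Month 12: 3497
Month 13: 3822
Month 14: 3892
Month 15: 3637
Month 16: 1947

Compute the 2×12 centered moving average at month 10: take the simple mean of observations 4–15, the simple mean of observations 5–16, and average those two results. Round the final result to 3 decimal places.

Sum over 4–15: 886 + 1785 + 4050 + 3316 + 4450 + 2730 + 1545 + 1416 + 3497 + 3822 + 3892 + 3637 = 35026
Sum over 5–16: 1785 + 4050 + 3316 + 4450 + 2730 + 1545 + 1416 + 3497 + 3822 + 3892 + 3637 + 1947 = 36087
CMA at t=10 = (35026 + 36087) / (2·12) = 71113 / 24 = 2963.042

2963.042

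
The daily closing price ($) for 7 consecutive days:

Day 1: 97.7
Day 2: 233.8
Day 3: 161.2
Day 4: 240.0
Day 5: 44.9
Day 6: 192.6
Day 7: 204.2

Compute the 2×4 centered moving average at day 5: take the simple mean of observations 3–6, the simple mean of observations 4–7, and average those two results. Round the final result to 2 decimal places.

165.05

Sum over 3–6: 161.2 + 240.0 + 44.9 + 192.6 = 638.7
Sum over 4–7: 240.0 + 44.9 + 192.6 + 204.2 = 681.7
CMA at t=5 = (638.7 + 681.7) / (2·4) = 1320.4 / 8 = 165.05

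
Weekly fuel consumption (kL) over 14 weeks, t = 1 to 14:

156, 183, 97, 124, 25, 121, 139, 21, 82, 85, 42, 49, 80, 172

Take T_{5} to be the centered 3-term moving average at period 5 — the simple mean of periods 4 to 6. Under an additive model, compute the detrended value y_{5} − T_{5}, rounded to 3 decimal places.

-65.000

Trend T_5 = (124 + 25 + 121) / 3 = 270/3 = 90.00000
Detrended value: 25 − 90.00000 = -65.000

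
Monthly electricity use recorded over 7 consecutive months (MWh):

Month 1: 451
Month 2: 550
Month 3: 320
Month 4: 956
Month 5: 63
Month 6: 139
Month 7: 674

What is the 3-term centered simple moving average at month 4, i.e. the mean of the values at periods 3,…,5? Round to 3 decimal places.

Sum of periods 3–5: 320 + 956 + 63 = 1339
Divide by 3: 1339 / 3 = 446.333

446.333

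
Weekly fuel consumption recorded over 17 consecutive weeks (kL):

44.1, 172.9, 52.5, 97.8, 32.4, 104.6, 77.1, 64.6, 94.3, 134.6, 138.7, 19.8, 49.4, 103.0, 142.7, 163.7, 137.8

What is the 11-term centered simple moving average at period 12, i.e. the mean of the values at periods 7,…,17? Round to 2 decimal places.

102.34

Sum of periods 7–17: 77.1 + 64.6 + 94.3 + 134.6 + 138.7 + 19.8 + 49.4 + 103.0 + 142.7 + 163.7 + 137.8 = 1125.7
Divide by 11: 1125.7 / 11 = 102.34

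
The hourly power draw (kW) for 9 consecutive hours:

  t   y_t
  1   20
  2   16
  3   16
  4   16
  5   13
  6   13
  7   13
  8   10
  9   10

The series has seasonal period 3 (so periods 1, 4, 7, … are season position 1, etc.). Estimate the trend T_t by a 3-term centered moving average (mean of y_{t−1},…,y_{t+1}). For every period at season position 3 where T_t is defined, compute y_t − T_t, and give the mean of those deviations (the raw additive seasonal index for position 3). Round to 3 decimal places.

Season position 3 occurs at t = 3, 6 (where T_t is defined).
t=3: T_3 = 16.00000; y_3 − T_3 = 16 − 16.00000 = 0.00000
t=6: T_6 = 13.00000; y_6 − T_6 = 13 − 13.00000 = 0.00000
Mean deviation: (0.00000 + 0.00000) / 2 = 0.000

0.000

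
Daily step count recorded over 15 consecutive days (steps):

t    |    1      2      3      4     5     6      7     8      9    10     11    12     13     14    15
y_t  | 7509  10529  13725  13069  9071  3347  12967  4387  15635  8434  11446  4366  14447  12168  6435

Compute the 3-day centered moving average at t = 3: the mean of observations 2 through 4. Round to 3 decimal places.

12441.000

Sum of periods 2–4: 10529 + 13725 + 13069 = 37323
Divide by 3: 37323 / 3 = 12441.000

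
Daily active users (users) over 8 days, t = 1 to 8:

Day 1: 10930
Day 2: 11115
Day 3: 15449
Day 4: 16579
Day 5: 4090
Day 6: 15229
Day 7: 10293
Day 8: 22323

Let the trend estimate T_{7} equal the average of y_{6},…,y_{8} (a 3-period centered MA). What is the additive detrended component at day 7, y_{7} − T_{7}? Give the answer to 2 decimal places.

Trend T_7 = (15229 + 10293 + 22323) / 3 = 47845/3 = 15948.3333
Detrended value: 10293 − 15948.3333 = -5655.33

-5655.33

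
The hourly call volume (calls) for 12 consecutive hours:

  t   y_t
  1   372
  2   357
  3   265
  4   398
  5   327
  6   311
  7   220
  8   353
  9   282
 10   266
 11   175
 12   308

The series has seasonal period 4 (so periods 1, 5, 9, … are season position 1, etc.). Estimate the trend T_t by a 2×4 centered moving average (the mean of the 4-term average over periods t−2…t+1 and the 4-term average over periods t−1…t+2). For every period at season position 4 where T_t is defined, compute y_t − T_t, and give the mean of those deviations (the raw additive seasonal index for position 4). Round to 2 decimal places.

Season position 4 occurs at t = 4, 8 (where T_t is defined).
t=4: T_4 = 331.0000; y_4 − T_4 = 398 − 331.0000 = 67.0000
t=8: T_8 = 285.8750; y_8 − T_8 = 353 − 285.8750 = 67.1250
Mean deviation: (67.0000 + 67.1250) / 2 = 67.06

67.06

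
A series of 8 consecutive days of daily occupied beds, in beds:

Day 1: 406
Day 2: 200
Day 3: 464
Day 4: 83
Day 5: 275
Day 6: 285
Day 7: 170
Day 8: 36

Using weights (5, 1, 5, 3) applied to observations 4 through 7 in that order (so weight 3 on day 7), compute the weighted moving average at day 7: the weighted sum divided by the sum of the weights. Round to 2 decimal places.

187.50

Weighted sum: 5·83 + 1·275 + 5·285 + 3·170 = 415 + 275 + 1425 + 510 = 2625
Weight total: 5 + 1 + 5 + 3 = 14
WMA = 2625 / 14 = 187.50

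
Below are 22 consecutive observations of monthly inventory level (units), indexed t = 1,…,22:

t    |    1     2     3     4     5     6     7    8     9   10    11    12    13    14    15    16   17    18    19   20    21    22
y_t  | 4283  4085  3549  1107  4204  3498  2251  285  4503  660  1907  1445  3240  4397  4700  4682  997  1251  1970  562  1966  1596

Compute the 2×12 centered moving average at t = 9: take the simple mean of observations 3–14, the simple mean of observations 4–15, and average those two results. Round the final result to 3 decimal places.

2635.125

Sum over 3–14: 3549 + 1107 + 4204 + 3498 + 2251 + 285 + 4503 + 660 + 1907 + 1445 + 3240 + 4397 = 31046
Sum over 4–15: 1107 + 4204 + 3498 + 2251 + 285 + 4503 + 660 + 1907 + 1445 + 3240 + 4397 + 4700 = 32197
CMA at t=9 = (31046 + 32197) / (2·12) = 63243 / 24 = 2635.125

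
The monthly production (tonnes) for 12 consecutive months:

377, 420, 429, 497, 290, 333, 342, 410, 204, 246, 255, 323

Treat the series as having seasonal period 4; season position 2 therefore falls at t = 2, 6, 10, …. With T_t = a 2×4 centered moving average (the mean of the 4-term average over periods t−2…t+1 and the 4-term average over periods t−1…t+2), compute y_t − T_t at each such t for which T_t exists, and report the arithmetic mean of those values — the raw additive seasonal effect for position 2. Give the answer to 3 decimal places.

Season position 2 occurs at t = 6, 10 (where T_t is defined).
t=6: T_6 = 354.62500; y_6 − T_6 = 333 − 354.62500 = -21.62500
t=10: T_10 = 267.87500; y_10 − T_10 = 246 − 267.87500 = -21.87500
Mean deviation: (-21.62500 + -21.87500) / 2 = -21.750

-21.750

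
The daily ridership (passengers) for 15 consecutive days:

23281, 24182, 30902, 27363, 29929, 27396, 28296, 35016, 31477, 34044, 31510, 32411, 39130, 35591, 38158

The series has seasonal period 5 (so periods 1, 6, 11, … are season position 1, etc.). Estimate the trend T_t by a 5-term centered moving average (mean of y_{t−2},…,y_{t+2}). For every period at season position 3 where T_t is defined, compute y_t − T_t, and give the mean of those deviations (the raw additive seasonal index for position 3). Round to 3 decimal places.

Season position 3 occurs at t = 3, 8, 13 (where T_t is defined).
t=3: T_3 = 27131.40000; y_3 − T_3 = 30902 − 27131.40000 = 3770.60000
t=8: T_8 = 31245.80000; y_8 − T_8 = 35016 − 31245.80000 = 3770.20000
t=13: T_13 = 35360.00000; y_13 − T_13 = 39130 − 35360.00000 = 3770.00000
Mean deviation: (3770.60000 + 3770.20000 + 3770.00000) / 3 = 3770.267

3770.267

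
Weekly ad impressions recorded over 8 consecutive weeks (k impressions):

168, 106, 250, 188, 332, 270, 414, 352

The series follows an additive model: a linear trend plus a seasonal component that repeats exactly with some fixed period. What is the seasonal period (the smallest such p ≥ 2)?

First differences y_{t+1} − y_t: -62, 144, -62, 144, -62, 144, …
The difference pattern repeats every 2 terms and not for any smaller step, so p = 2.

2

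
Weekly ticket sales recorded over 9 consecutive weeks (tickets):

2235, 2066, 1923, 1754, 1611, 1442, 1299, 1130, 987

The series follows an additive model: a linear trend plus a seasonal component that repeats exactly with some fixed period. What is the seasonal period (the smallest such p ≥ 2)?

2

First differences y_{t+1} − y_t: -169, -143, -169, -143, -169, -143, …
The difference pattern repeats every 2 terms and not for any smaller step, so p = 2.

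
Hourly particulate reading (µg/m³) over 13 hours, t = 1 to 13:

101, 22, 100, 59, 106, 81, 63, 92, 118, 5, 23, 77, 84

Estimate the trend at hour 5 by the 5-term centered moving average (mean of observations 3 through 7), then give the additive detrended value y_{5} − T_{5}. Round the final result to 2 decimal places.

24.20

Trend T_5 = (100 + 59 + 106 + 81 + 63) / 5 = 409/5 = 81.8000
Detrended value: 106 − 81.8000 = 24.20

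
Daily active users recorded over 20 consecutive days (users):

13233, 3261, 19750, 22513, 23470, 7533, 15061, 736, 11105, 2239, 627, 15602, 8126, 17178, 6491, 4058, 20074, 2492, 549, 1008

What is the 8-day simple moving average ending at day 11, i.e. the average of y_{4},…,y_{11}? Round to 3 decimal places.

10410.500

Sum of periods 4–11: 22513 + 23470 + 7533 + 15061 + 736 + 11105 + 2239 + 627 = 83284
Divide by 8: 83284 / 8 = 10410.500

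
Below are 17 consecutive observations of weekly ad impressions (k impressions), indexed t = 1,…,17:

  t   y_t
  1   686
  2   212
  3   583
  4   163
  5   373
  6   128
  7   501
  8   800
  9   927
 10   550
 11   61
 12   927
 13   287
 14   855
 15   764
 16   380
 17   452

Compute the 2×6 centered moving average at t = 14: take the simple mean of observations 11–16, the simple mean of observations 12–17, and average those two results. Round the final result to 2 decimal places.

578.25

Sum over 11–16: 61 + 927 + 287 + 855 + 764 + 380 = 3274
Sum over 12–17: 927 + 287 + 855 + 764 + 380 + 452 = 3665
CMA at t=14 = (3274 + 3665) / (2·6) = 6939 / 12 = 578.25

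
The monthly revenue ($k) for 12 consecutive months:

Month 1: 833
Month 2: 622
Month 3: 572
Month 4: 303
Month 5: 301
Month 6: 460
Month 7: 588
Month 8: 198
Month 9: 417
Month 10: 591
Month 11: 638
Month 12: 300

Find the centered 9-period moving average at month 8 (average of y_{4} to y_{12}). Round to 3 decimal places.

421.778

Sum of periods 4–12: 303 + 301 + 460 + 588 + 198 + 417 + 591 + 638 + 300 = 3796
Divide by 9: 3796 / 9 = 421.778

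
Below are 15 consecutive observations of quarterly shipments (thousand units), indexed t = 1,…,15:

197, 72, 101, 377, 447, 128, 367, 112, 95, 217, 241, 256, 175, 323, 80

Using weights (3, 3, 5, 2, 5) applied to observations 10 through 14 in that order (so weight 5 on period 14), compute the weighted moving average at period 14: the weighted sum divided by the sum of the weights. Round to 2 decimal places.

256.61

Weighted sum: 3·217 + 3·241 + 5·256 + 2·175 + 5·323 = 651 + 723 + 1280 + 350 + 1615 = 4619
Weight total: 3 + 3 + 5 + 2 + 5 = 18
WMA = 4619 / 18 = 256.61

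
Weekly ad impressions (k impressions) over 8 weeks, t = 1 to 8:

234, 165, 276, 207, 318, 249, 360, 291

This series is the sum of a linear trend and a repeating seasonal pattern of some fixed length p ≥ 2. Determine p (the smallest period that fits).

First differences y_{t+1} − y_t: -69, 111, -69, 111, -69, 111, …
The difference pattern repeats every 2 terms and not for any smaller step, so p = 2.

2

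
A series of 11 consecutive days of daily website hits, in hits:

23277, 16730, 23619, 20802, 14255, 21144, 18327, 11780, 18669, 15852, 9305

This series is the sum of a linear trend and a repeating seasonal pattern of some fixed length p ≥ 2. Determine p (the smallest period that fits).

3

First differences y_{t+1} − y_t: -6547, 6889, -2817, -6547, 6889, -2817, -6547, 6889, …
The difference pattern repeats every 3 terms and not for any smaller step, so p = 3.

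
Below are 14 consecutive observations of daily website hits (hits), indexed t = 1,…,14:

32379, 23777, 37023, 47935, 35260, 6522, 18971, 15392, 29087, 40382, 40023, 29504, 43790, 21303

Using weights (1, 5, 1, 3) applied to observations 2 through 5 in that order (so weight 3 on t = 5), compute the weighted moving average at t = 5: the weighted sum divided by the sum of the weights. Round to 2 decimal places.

Weighted sum: 1·23777 + 5·37023 + 1·47935 + 3·35260 = 23777 + 185115 + 47935 + 105780 = 362607
Weight total: 1 + 5 + 1 + 3 = 10
WMA = 362607 / 10 = 36260.70

36260.70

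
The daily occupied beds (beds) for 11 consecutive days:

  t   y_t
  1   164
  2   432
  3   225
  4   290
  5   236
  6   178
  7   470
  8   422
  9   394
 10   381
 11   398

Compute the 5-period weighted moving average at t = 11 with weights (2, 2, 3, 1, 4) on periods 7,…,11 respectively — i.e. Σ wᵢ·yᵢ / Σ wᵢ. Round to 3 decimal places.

Weighted sum: 2·470 + 2·422 + 3·394 + 1·381 + 4·398 = 940 + 844 + 1182 + 381 + 1592 = 4939
Weight total: 2 + 2 + 3 + 1 + 4 = 12
WMA = 4939 / 12 = 411.583

411.583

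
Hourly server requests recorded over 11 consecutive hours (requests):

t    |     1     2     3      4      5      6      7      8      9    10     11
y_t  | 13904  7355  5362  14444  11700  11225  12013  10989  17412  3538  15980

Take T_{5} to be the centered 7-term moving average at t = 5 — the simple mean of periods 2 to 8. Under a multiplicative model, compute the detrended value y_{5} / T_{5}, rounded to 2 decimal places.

1.12

Trend T_5 = (7355 + 5362 + 14444 + 11700 + 11225 + 12013 + 10989) / 7 = 73088/7 = 10441.1429
Ratio to trend: 11700 / 10441.1429 = 1.12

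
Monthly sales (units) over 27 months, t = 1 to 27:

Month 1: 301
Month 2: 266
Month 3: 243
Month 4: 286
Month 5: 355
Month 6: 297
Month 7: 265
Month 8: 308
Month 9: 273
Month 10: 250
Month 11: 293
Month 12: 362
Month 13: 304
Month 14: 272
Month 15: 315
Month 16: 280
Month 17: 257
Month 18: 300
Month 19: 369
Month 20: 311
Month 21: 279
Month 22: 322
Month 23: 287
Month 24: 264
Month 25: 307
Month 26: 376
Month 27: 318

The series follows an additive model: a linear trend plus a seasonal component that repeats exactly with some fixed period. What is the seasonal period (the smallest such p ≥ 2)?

7

First differences y_{t+1} − y_t: -35, -23, 43, 69, -58, -32, 43, -35, -23, 43, 69, -58, -32, 43, -35, -23, …
The difference pattern repeats every 7 terms and not for any smaller step, so p = 7.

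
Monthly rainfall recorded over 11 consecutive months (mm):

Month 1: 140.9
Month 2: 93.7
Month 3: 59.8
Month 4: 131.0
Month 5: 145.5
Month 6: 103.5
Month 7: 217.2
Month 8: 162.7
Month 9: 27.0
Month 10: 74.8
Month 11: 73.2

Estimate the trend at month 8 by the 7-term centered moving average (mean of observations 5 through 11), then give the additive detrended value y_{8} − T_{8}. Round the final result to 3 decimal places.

47.857

Trend T_8 = (145.5 + 103.5 + 217.2 + 162.7 + 27.0 + 74.8 + 73.2) / 7 = 803.9/7 = 114.84286
Detrended value: 162.7 − 114.84286 = 47.857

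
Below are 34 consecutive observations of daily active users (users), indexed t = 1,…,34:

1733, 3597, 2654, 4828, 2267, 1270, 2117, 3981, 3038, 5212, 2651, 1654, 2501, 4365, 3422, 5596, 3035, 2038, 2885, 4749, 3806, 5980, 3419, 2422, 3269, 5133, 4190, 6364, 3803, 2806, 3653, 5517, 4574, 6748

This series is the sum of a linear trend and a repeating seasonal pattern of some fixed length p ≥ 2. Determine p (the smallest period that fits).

6

First differences y_{t+1} − y_t: 1864, -943, 2174, -2561, -997, 847, 1864, -943, 2174, -2561, -997, 847, 1864, -943, …
The difference pattern repeats every 6 terms and not for any smaller step, so p = 6.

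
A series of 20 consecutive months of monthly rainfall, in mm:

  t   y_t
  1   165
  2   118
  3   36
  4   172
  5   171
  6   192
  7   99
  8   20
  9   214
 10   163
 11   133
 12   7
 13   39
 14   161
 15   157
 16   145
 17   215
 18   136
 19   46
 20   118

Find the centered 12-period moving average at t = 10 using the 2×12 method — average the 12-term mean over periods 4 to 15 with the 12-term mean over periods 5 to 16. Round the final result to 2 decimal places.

126.21

Sum over 4–15: 172 + 171 + 192 + 99 + 20 + 214 + 163 + 133 + 7 + 39 + 161 + 157 = 1528
Sum over 5–16: 171 + 192 + 99 + 20 + 214 + 163 + 133 + 7 + 39 + 161 + 157 + 145 = 1501
CMA at t=10 = (1528 + 1501) / (2·12) = 3029 / 24 = 126.21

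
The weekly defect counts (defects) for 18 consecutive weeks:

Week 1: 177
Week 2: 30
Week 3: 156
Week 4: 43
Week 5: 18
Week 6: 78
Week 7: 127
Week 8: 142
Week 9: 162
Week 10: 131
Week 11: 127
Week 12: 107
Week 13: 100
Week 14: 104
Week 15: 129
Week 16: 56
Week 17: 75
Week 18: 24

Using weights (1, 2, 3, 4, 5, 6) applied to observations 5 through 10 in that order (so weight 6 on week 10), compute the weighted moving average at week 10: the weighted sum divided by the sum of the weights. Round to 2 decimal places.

Weighted sum: 1·18 + 2·78 + 3·127 + 4·142 + 5·162 + 6·131 = 18 + 156 + 381 + 568 + 810 + 786 = 2719
Weight total: 1 + 2 + 3 + 4 + 5 + 6 = 21
WMA = 2719 / 21 = 129.48

129.48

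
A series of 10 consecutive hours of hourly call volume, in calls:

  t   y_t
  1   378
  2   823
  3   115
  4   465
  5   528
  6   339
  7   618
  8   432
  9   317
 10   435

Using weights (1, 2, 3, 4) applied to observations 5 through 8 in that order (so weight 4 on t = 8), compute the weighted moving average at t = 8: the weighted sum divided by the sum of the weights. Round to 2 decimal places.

478.80

Weighted sum: 1·528 + 2·339 + 3·618 + 4·432 = 528 + 678 + 1854 + 1728 = 4788
Weight total: 1 + 2 + 3 + 4 = 10
WMA = 4788 / 10 = 478.80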